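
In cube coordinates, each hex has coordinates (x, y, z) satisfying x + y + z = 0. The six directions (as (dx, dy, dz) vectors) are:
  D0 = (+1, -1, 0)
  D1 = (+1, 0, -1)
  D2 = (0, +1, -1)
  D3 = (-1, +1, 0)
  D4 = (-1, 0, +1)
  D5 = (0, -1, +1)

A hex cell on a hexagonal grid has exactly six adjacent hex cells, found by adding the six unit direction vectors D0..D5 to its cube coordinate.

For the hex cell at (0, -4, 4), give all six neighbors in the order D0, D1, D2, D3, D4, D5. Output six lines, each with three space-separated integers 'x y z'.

Answer: 1 -5 4
1 -4 3
0 -3 3
-1 -3 4
-1 -4 5
0 -5 5

Derivation:
Center: (0, -4, 4). Add each direction:
  D0: (0, -4, 4) + (1, -1, 0) = (1, -5, 4)
  D1: (0, -4, 4) + (1, 0, -1) = (1, -4, 3)
  D2: (0, -4, 4) + (0, 1, -1) = (0, -3, 3)
  D3: (0, -4, 4) + (-1, 1, 0) = (-1, -3, 4)
  D4: (0, -4, 4) + (-1, 0, 1) = (-1, -4, 5)
  D5: (0, -4, 4) + (0, -1, 1) = (0, -5, 5)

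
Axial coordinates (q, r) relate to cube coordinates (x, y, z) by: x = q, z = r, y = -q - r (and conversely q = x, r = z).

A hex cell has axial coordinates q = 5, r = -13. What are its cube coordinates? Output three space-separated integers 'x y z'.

x = q = 5
z = r = -13
y = -x - z = -(5) - (-13) = 8

Answer: 5 8 -13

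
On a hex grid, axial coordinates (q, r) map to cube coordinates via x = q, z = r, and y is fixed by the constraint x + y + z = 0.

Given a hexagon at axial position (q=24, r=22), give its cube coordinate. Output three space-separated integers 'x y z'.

x = q = 24
z = r = 22
y = -x - z = -(24) - (22) = -46

Answer: 24 -46 22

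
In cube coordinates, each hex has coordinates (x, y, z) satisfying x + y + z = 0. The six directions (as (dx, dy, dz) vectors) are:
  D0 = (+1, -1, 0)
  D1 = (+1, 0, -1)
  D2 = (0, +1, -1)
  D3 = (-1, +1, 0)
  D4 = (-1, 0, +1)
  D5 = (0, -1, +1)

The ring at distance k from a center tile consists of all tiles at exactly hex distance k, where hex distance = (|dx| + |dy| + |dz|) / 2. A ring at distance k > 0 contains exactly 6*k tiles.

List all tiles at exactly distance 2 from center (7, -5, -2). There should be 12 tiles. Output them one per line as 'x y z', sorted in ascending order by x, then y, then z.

Walk ring at distance 2 from (7, -5, -2):
Start at center + D4*2 = (5, -5, 0)
  hex 0: (5, -5, 0)
  hex 1: (6, -6, 0)
  hex 2: (7, -7, 0)
  hex 3: (8, -7, -1)
  hex 4: (9, -7, -2)
  hex 5: (9, -6, -3)
  hex 6: (9, -5, -4)
  hex 7: (8, -4, -4)
  hex 8: (7, -3, -4)
  hex 9: (6, -3, -3)
  hex 10: (5, -3, -2)
  hex 11: (5, -4, -1)
Sorted: 12 hexes.

Answer: 5 -5 0
5 -4 -1
5 -3 -2
6 -6 0
6 -3 -3
7 -7 0
7 -3 -4
8 -7 -1
8 -4 -4
9 -7 -2
9 -6 -3
9 -5 -4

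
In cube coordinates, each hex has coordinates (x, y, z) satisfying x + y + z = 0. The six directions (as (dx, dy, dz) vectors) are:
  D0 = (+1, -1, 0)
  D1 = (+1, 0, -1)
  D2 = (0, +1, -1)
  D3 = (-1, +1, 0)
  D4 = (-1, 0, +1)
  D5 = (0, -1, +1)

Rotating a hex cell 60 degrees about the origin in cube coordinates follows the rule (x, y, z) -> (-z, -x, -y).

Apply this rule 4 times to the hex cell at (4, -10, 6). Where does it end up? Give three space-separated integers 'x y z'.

Start: (4, -10, 6)
Step 1: (4, -10, 6) -> (-(6), -(4), -(-10)) = (-6, -4, 10)
Step 2: (-6, -4, 10) -> (-(10), -(-6), -(-4)) = (-10, 6, 4)
Step 3: (-10, 6, 4) -> (-(4), -(-10), -(6)) = (-4, 10, -6)
Step 4: (-4, 10, -6) -> (-(-6), -(-4), -(10)) = (6, 4, -10)

Answer: 6 4 -10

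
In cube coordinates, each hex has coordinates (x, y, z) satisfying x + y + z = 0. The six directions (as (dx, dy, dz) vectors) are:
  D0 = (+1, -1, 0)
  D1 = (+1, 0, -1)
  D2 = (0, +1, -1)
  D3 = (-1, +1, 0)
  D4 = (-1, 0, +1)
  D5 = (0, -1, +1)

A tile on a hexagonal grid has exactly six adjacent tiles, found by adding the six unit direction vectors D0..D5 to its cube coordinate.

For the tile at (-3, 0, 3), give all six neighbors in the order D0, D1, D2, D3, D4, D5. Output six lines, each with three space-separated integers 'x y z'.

Answer: -2 -1 3
-2 0 2
-3 1 2
-4 1 3
-4 0 4
-3 -1 4

Derivation:
Center: (-3, 0, 3). Add each direction:
  D0: (-3, 0, 3) + (1, -1, 0) = (-2, -1, 3)
  D1: (-3, 0, 3) + (1, 0, -1) = (-2, 0, 2)
  D2: (-3, 0, 3) + (0, 1, -1) = (-3, 1, 2)
  D3: (-3, 0, 3) + (-1, 1, 0) = (-4, 1, 3)
  D4: (-3, 0, 3) + (-1, 0, 1) = (-4, 0, 4)
  D5: (-3, 0, 3) + (0, -1, 1) = (-3, -1, 4)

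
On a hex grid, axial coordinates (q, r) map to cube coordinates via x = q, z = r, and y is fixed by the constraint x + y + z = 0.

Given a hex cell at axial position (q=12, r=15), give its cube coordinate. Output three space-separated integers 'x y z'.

Answer: 12 -27 15

Derivation:
x = q = 12
z = r = 15
y = -x - z = -(12) - (15) = -27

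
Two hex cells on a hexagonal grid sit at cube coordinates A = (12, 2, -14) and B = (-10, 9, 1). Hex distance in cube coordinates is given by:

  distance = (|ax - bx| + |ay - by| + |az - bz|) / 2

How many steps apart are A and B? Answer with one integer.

Answer: 22

Derivation:
|ax - bx| = |12 - (-10)| = 22
|ay - by| = |2 - 9| = 7
|az - bz| = |-14 - 1| = 15
distance = (22 + 7 + 15) / 2 = 44 / 2 = 22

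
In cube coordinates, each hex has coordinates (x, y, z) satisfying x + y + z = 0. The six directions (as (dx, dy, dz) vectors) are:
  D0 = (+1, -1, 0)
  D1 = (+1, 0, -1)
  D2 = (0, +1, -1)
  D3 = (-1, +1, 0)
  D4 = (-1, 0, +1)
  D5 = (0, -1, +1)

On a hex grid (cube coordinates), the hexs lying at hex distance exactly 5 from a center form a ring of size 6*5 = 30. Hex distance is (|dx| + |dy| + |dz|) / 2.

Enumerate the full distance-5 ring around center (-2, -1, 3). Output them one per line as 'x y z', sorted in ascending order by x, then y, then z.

Answer: -7 -1 8
-7 0 7
-7 1 6
-7 2 5
-7 3 4
-7 4 3
-6 -2 8
-6 4 2
-5 -3 8
-5 4 1
-4 -4 8
-4 4 0
-3 -5 8
-3 4 -1
-2 -6 8
-2 4 -2
-1 -6 7
-1 3 -2
0 -6 6
0 2 -2
1 -6 5
1 1 -2
2 -6 4
2 0 -2
3 -6 3
3 -5 2
3 -4 1
3 -3 0
3 -2 -1
3 -1 -2

Derivation:
Walk ring at distance 5 from (-2, -1, 3):
Start at center + D4*5 = (-7, -1, 8)
  hex 0: (-7, -1, 8)
  hex 1: (-6, -2, 8)
  hex 2: (-5, -3, 8)
  hex 3: (-4, -4, 8)
  hex 4: (-3, -5, 8)
  hex 5: (-2, -6, 8)
  hex 6: (-1, -6, 7)
  hex 7: (0, -6, 6)
  hex 8: (1, -6, 5)
  hex 9: (2, -6, 4)
  hex 10: (3, -6, 3)
  hex 11: (3, -5, 2)
  hex 12: (3, -4, 1)
  hex 13: (3, -3, 0)
  hex 14: (3, -2, -1)
  hex 15: (3, -1, -2)
  hex 16: (2, 0, -2)
  hex 17: (1, 1, -2)
  hex 18: (0, 2, -2)
  hex 19: (-1, 3, -2)
  hex 20: (-2, 4, -2)
  hex 21: (-3, 4, -1)
  hex 22: (-4, 4, 0)
  hex 23: (-5, 4, 1)
  hex 24: (-6, 4, 2)
  hex 25: (-7, 4, 3)
  hex 26: (-7, 3, 4)
  hex 27: (-7, 2, 5)
  hex 28: (-7, 1, 6)
  hex 29: (-7, 0, 7)
Sorted: 30 hexes.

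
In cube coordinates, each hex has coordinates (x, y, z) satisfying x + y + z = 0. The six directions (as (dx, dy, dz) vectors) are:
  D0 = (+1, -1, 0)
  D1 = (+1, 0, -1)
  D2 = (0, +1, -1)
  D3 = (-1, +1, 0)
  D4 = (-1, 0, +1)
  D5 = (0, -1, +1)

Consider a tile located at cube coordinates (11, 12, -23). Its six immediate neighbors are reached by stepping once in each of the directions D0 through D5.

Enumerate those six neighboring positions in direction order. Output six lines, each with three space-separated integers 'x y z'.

Center: (11, 12, -23). Add each direction:
  D0: (11, 12, -23) + (1, -1, 0) = (12, 11, -23)
  D1: (11, 12, -23) + (1, 0, -1) = (12, 12, -24)
  D2: (11, 12, -23) + (0, 1, -1) = (11, 13, -24)
  D3: (11, 12, -23) + (-1, 1, 0) = (10, 13, -23)
  D4: (11, 12, -23) + (-1, 0, 1) = (10, 12, -22)
  D5: (11, 12, -23) + (0, -1, 1) = (11, 11, -22)

Answer: 12 11 -23
12 12 -24
11 13 -24
10 13 -23
10 12 -22
11 11 -22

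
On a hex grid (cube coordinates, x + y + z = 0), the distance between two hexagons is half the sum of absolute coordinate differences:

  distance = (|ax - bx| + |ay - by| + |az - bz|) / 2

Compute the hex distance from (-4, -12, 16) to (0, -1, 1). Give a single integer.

Answer: 15

Derivation:
|ax - bx| = |-4 - 0| = 4
|ay - by| = |-12 - (-1)| = 11
|az - bz| = |16 - 1| = 15
distance = (4 + 11 + 15) / 2 = 30 / 2 = 15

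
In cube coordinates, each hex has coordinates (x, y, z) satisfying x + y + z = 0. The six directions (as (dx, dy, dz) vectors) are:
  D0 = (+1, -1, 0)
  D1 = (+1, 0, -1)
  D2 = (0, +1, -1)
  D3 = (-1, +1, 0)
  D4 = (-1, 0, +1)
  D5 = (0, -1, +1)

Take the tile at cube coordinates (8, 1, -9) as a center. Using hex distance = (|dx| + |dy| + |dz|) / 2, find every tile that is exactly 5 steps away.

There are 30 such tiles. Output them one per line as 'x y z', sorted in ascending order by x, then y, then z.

Answer: 3 1 -4
3 2 -5
3 3 -6
3 4 -7
3 5 -8
3 6 -9
4 0 -4
4 6 -10
5 -1 -4
5 6 -11
6 -2 -4
6 6 -12
7 -3 -4
7 6 -13
8 -4 -4
8 6 -14
9 -4 -5
9 5 -14
10 -4 -6
10 4 -14
11 -4 -7
11 3 -14
12 -4 -8
12 2 -14
13 -4 -9
13 -3 -10
13 -2 -11
13 -1 -12
13 0 -13
13 1 -14

Derivation:
Walk ring at distance 5 from (8, 1, -9):
Start at center + D4*5 = (3, 1, -4)
  hex 0: (3, 1, -4)
  hex 1: (4, 0, -4)
  hex 2: (5, -1, -4)
  hex 3: (6, -2, -4)
  hex 4: (7, -3, -4)
  hex 5: (8, -4, -4)
  hex 6: (9, -4, -5)
  hex 7: (10, -4, -6)
  hex 8: (11, -4, -7)
  hex 9: (12, -4, -8)
  hex 10: (13, -4, -9)
  hex 11: (13, -3, -10)
  hex 12: (13, -2, -11)
  hex 13: (13, -1, -12)
  hex 14: (13, 0, -13)
  hex 15: (13, 1, -14)
  hex 16: (12, 2, -14)
  hex 17: (11, 3, -14)
  hex 18: (10, 4, -14)
  hex 19: (9, 5, -14)
  hex 20: (8, 6, -14)
  hex 21: (7, 6, -13)
  hex 22: (6, 6, -12)
  hex 23: (5, 6, -11)
  hex 24: (4, 6, -10)
  hex 25: (3, 6, -9)
  hex 26: (3, 5, -8)
  hex 27: (3, 4, -7)
  hex 28: (3, 3, -6)
  hex 29: (3, 2, -5)
Sorted: 30 hexes.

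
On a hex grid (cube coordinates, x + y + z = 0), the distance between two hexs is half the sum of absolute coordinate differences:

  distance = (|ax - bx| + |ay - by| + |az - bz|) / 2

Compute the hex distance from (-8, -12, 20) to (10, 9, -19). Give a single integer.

Answer: 39

Derivation:
|ax - bx| = |-8 - 10| = 18
|ay - by| = |-12 - 9| = 21
|az - bz| = |20 - (-19)| = 39
distance = (18 + 21 + 39) / 2 = 78 / 2 = 39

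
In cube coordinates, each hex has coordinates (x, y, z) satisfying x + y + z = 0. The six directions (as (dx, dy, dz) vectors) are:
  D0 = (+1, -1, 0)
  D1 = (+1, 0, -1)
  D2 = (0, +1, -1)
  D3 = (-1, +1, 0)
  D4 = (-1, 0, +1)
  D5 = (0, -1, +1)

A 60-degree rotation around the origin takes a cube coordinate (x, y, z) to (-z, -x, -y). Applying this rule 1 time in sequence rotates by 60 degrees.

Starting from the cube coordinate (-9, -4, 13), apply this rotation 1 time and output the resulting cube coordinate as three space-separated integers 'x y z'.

Start: (-9, -4, 13)
Step 1: (-9, -4, 13) -> (-(13), -(-9), -(-4)) = (-13, 9, 4)

Answer: -13 9 4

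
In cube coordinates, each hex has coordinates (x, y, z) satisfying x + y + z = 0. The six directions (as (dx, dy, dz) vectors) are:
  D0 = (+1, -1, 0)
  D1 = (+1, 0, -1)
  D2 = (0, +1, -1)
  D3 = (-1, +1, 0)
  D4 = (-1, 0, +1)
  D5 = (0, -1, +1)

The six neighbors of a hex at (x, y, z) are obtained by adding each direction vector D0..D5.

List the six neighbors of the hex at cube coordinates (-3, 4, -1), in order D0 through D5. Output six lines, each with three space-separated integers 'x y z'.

Center: (-3, 4, -1). Add each direction:
  D0: (-3, 4, -1) + (1, -1, 0) = (-2, 3, -1)
  D1: (-3, 4, -1) + (1, 0, -1) = (-2, 4, -2)
  D2: (-3, 4, -1) + (0, 1, -1) = (-3, 5, -2)
  D3: (-3, 4, -1) + (-1, 1, 0) = (-4, 5, -1)
  D4: (-3, 4, -1) + (-1, 0, 1) = (-4, 4, 0)
  D5: (-3, 4, -1) + (0, -1, 1) = (-3, 3, 0)

Answer: -2 3 -1
-2 4 -2
-3 5 -2
-4 5 -1
-4 4 0
-3 3 0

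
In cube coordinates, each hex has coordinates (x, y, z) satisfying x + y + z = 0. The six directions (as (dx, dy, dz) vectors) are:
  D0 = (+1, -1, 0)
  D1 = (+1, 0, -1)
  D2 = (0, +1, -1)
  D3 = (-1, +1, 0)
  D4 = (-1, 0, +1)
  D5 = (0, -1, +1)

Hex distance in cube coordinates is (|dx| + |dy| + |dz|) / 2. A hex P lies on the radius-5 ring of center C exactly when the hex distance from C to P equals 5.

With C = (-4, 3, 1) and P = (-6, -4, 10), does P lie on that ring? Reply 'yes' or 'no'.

Answer: no

Derivation:
|px - cx| = |-6 - (-4)| = 2
|py - cy| = |-4 - 3| = 7
|pz - cz| = |10 - 1| = 9
distance = (2+7+9)/2 = 18/2 = 9
radius = 5; distance != radius -> no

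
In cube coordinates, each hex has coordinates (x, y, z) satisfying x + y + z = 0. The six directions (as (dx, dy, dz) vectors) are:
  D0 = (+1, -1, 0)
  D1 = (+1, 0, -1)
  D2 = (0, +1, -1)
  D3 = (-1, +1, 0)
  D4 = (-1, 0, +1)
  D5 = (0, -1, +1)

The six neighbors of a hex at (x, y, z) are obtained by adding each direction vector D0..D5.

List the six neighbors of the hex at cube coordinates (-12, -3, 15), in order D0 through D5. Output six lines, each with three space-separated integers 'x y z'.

Answer: -11 -4 15
-11 -3 14
-12 -2 14
-13 -2 15
-13 -3 16
-12 -4 16

Derivation:
Center: (-12, -3, 15). Add each direction:
  D0: (-12, -3, 15) + (1, -1, 0) = (-11, -4, 15)
  D1: (-12, -3, 15) + (1, 0, -1) = (-11, -3, 14)
  D2: (-12, -3, 15) + (0, 1, -1) = (-12, -2, 14)
  D3: (-12, -3, 15) + (-1, 1, 0) = (-13, -2, 15)
  D4: (-12, -3, 15) + (-1, 0, 1) = (-13, -3, 16)
  D5: (-12, -3, 15) + (0, -1, 1) = (-12, -4, 16)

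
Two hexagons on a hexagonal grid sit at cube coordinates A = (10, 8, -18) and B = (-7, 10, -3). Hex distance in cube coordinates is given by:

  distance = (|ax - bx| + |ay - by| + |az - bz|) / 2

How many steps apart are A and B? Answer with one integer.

|ax - bx| = |10 - (-7)| = 17
|ay - by| = |8 - 10| = 2
|az - bz| = |-18 - (-3)| = 15
distance = (17 + 2 + 15) / 2 = 34 / 2 = 17

Answer: 17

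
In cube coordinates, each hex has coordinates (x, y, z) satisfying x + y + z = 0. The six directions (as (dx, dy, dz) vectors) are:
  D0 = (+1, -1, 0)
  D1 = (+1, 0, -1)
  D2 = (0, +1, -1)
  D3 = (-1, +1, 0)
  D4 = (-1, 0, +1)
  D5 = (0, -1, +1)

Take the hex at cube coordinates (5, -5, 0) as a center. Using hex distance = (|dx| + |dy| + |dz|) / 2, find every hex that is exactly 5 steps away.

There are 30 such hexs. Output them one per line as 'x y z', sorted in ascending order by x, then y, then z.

Answer: 0 -5 5
0 -4 4
0 -3 3
0 -2 2
0 -1 1
0 0 0
1 -6 5
1 0 -1
2 -7 5
2 0 -2
3 -8 5
3 0 -3
4 -9 5
4 0 -4
5 -10 5
5 0 -5
6 -10 4
6 -1 -5
7 -10 3
7 -2 -5
8 -10 2
8 -3 -5
9 -10 1
9 -4 -5
10 -10 0
10 -9 -1
10 -8 -2
10 -7 -3
10 -6 -4
10 -5 -5

Derivation:
Walk ring at distance 5 from (5, -5, 0):
Start at center + D4*5 = (0, -5, 5)
  hex 0: (0, -5, 5)
  hex 1: (1, -6, 5)
  hex 2: (2, -7, 5)
  hex 3: (3, -8, 5)
  hex 4: (4, -9, 5)
  hex 5: (5, -10, 5)
  hex 6: (6, -10, 4)
  hex 7: (7, -10, 3)
  hex 8: (8, -10, 2)
  hex 9: (9, -10, 1)
  hex 10: (10, -10, 0)
  hex 11: (10, -9, -1)
  hex 12: (10, -8, -2)
  hex 13: (10, -7, -3)
  hex 14: (10, -6, -4)
  hex 15: (10, -5, -5)
  hex 16: (9, -4, -5)
  hex 17: (8, -3, -5)
  hex 18: (7, -2, -5)
  hex 19: (6, -1, -5)
  hex 20: (5, 0, -5)
  hex 21: (4, 0, -4)
  hex 22: (3, 0, -3)
  hex 23: (2, 0, -2)
  hex 24: (1, 0, -1)
  hex 25: (0, 0, 0)
  hex 26: (0, -1, 1)
  hex 27: (0, -2, 2)
  hex 28: (0, -3, 3)
  hex 29: (0, -4, 4)
Sorted: 30 hexes.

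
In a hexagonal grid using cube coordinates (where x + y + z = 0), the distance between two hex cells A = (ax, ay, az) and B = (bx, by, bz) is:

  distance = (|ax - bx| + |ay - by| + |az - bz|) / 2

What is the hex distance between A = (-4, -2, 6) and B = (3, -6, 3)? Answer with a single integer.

Answer: 7

Derivation:
|ax - bx| = |-4 - 3| = 7
|ay - by| = |-2 - (-6)| = 4
|az - bz| = |6 - 3| = 3
distance = (7 + 4 + 3) / 2 = 14 / 2 = 7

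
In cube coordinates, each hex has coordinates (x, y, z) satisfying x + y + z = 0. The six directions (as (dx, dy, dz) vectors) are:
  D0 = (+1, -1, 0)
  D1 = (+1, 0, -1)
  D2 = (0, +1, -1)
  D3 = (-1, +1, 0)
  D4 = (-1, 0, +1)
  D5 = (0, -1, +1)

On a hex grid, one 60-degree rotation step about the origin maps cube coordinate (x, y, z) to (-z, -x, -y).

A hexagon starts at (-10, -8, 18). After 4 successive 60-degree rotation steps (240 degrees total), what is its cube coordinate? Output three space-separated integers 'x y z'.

Answer: 18 -10 -8

Derivation:
Start: (-10, -8, 18)
Step 1: (-10, -8, 18) -> (-(18), -(-10), -(-8)) = (-18, 10, 8)
Step 2: (-18, 10, 8) -> (-(8), -(-18), -(10)) = (-8, 18, -10)
Step 3: (-8, 18, -10) -> (-(-10), -(-8), -(18)) = (10, 8, -18)
Step 4: (10, 8, -18) -> (-(-18), -(10), -(8)) = (18, -10, -8)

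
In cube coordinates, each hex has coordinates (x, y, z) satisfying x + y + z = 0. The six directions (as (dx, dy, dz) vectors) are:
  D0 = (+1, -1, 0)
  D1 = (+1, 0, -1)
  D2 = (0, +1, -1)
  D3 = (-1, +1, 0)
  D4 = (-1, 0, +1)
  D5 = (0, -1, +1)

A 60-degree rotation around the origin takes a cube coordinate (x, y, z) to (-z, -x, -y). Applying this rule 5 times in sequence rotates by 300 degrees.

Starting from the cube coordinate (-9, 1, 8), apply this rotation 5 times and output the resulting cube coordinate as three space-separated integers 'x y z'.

Start: (-9, 1, 8)
Step 1: (-9, 1, 8) -> (-(8), -(-9), -(1)) = (-8, 9, -1)
Step 2: (-8, 9, -1) -> (-(-1), -(-8), -(9)) = (1, 8, -9)
Step 3: (1, 8, -9) -> (-(-9), -(1), -(8)) = (9, -1, -8)
Step 4: (9, -1, -8) -> (-(-8), -(9), -(-1)) = (8, -9, 1)
Step 5: (8, -9, 1) -> (-(1), -(8), -(-9)) = (-1, -8, 9)

Answer: -1 -8 9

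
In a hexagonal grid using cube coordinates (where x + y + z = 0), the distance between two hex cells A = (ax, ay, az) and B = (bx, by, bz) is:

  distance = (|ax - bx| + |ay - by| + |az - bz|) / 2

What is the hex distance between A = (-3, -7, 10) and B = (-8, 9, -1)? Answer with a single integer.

|ax - bx| = |-3 - (-8)| = 5
|ay - by| = |-7 - 9| = 16
|az - bz| = |10 - (-1)| = 11
distance = (5 + 16 + 11) / 2 = 32 / 2 = 16

Answer: 16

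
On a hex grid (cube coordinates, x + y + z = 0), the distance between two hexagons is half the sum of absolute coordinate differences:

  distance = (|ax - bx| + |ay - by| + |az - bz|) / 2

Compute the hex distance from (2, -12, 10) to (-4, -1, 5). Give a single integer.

|ax - bx| = |2 - (-4)| = 6
|ay - by| = |-12 - (-1)| = 11
|az - bz| = |10 - 5| = 5
distance = (6 + 11 + 5) / 2 = 22 / 2 = 11

Answer: 11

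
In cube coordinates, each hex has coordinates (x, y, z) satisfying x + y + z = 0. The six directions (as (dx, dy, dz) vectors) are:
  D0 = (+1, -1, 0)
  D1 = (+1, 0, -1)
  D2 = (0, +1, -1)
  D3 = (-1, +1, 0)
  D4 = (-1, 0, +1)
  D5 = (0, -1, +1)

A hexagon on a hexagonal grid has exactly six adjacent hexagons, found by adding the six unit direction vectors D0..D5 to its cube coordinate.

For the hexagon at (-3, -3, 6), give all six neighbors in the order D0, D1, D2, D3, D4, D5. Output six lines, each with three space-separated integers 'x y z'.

Center: (-3, -3, 6). Add each direction:
  D0: (-3, -3, 6) + (1, -1, 0) = (-2, -4, 6)
  D1: (-3, -3, 6) + (1, 0, -1) = (-2, -3, 5)
  D2: (-3, -3, 6) + (0, 1, -1) = (-3, -2, 5)
  D3: (-3, -3, 6) + (-1, 1, 0) = (-4, -2, 6)
  D4: (-3, -3, 6) + (-1, 0, 1) = (-4, -3, 7)
  D5: (-3, -3, 6) + (0, -1, 1) = (-3, -4, 7)

Answer: -2 -4 6
-2 -3 5
-3 -2 5
-4 -2 6
-4 -3 7
-3 -4 7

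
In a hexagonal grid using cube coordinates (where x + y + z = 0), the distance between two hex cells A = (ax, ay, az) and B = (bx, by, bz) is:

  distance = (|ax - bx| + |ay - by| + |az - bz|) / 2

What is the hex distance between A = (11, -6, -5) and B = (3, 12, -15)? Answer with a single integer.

Answer: 18

Derivation:
|ax - bx| = |11 - 3| = 8
|ay - by| = |-6 - 12| = 18
|az - bz| = |-5 - (-15)| = 10
distance = (8 + 18 + 10) / 2 = 36 / 2 = 18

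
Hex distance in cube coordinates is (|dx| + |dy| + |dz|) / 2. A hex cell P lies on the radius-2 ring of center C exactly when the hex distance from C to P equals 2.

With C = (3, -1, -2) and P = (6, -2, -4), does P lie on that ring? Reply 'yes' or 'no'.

|px - cx| = |6 - 3| = 3
|py - cy| = |-2 - (-1)| = 1
|pz - cz| = |-4 - (-2)| = 2
distance = (3+1+2)/2 = 6/2 = 3
radius = 2; distance != radius -> no

Answer: no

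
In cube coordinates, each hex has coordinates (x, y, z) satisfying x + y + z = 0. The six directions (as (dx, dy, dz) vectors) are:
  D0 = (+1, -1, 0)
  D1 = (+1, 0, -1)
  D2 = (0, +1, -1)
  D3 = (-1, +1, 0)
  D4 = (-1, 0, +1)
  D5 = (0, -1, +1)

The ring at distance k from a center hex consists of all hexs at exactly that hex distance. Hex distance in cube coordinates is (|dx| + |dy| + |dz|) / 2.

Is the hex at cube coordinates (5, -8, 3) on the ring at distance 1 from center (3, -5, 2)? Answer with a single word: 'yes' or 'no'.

Answer: no

Derivation:
|px - cx| = |5 - 3| = 2
|py - cy| = |-8 - (-5)| = 3
|pz - cz| = |3 - 2| = 1
distance = (2+3+1)/2 = 6/2 = 3
radius = 1; distance != radius -> no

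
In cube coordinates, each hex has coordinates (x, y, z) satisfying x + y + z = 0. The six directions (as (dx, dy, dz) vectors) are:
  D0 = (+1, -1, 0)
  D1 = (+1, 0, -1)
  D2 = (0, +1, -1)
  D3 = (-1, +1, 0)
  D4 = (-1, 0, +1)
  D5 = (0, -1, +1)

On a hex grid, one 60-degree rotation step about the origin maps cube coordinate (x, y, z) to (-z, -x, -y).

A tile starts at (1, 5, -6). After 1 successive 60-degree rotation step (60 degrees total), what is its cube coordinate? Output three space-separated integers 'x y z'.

Start: (1, 5, -6)
Step 1: (1, 5, -6) -> (-(-6), -(1), -(5)) = (6, -1, -5)

Answer: 6 -1 -5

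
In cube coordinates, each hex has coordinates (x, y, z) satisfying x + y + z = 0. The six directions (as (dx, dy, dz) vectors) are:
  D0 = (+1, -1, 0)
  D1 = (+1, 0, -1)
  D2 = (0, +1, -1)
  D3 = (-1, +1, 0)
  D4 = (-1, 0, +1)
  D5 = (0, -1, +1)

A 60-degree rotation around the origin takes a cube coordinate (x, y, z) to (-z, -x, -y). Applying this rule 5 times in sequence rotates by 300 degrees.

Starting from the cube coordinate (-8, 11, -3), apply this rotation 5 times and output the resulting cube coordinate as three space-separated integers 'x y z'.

Start: (-8, 11, -3)
Step 1: (-8, 11, -3) -> (-(-3), -(-8), -(11)) = (3, 8, -11)
Step 2: (3, 8, -11) -> (-(-11), -(3), -(8)) = (11, -3, -8)
Step 3: (11, -3, -8) -> (-(-8), -(11), -(-3)) = (8, -11, 3)
Step 4: (8, -11, 3) -> (-(3), -(8), -(-11)) = (-3, -8, 11)
Step 5: (-3, -8, 11) -> (-(11), -(-3), -(-8)) = (-11, 3, 8)

Answer: -11 3 8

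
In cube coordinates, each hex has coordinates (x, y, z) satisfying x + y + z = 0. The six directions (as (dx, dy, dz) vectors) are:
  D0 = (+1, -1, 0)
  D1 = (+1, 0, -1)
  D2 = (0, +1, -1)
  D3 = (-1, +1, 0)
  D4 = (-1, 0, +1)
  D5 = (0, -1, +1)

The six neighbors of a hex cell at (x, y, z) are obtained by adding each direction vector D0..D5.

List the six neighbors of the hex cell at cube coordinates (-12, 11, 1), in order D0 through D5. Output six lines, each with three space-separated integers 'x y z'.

Answer: -11 10 1
-11 11 0
-12 12 0
-13 12 1
-13 11 2
-12 10 2

Derivation:
Center: (-12, 11, 1). Add each direction:
  D0: (-12, 11, 1) + (1, -1, 0) = (-11, 10, 1)
  D1: (-12, 11, 1) + (1, 0, -1) = (-11, 11, 0)
  D2: (-12, 11, 1) + (0, 1, -1) = (-12, 12, 0)
  D3: (-12, 11, 1) + (-1, 1, 0) = (-13, 12, 1)
  D4: (-12, 11, 1) + (-1, 0, 1) = (-13, 11, 2)
  D5: (-12, 11, 1) + (0, -1, 1) = (-12, 10, 2)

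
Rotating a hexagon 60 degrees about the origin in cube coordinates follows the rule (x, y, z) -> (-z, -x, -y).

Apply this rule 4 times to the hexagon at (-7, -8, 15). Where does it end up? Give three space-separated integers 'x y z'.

Start: (-7, -8, 15)
Step 1: (-7, -8, 15) -> (-(15), -(-7), -(-8)) = (-15, 7, 8)
Step 2: (-15, 7, 8) -> (-(8), -(-15), -(7)) = (-8, 15, -7)
Step 3: (-8, 15, -7) -> (-(-7), -(-8), -(15)) = (7, 8, -15)
Step 4: (7, 8, -15) -> (-(-15), -(7), -(8)) = (15, -7, -8)

Answer: 15 -7 -8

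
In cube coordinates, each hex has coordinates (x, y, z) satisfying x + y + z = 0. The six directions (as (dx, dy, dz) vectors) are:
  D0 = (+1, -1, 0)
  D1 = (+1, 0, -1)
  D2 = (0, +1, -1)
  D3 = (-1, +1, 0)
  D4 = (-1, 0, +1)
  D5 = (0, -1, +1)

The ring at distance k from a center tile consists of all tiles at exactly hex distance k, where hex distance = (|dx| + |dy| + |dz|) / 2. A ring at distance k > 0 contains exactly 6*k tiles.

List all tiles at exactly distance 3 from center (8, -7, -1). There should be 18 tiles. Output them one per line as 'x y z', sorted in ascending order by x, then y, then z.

Answer: 5 -7 2
5 -6 1
5 -5 0
5 -4 -1
6 -8 2
6 -4 -2
7 -9 2
7 -4 -3
8 -10 2
8 -4 -4
9 -10 1
9 -5 -4
10 -10 0
10 -6 -4
11 -10 -1
11 -9 -2
11 -8 -3
11 -7 -4

Derivation:
Walk ring at distance 3 from (8, -7, -1):
Start at center + D4*3 = (5, -7, 2)
  hex 0: (5, -7, 2)
  hex 1: (6, -8, 2)
  hex 2: (7, -9, 2)
  hex 3: (8, -10, 2)
  hex 4: (9, -10, 1)
  hex 5: (10, -10, 0)
  hex 6: (11, -10, -1)
  hex 7: (11, -9, -2)
  hex 8: (11, -8, -3)
  hex 9: (11, -7, -4)
  hex 10: (10, -6, -4)
  hex 11: (9, -5, -4)
  hex 12: (8, -4, -4)
  hex 13: (7, -4, -3)
  hex 14: (6, -4, -2)
  hex 15: (5, -4, -1)
  hex 16: (5, -5, 0)
  hex 17: (5, -6, 1)
Sorted: 18 hexes.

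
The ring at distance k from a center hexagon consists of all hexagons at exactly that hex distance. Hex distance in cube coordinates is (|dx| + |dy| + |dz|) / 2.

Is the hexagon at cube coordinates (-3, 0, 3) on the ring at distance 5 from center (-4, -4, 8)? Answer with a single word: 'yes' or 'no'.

|px - cx| = |-3 - (-4)| = 1
|py - cy| = |0 - (-4)| = 4
|pz - cz| = |3 - 8| = 5
distance = (1+4+5)/2 = 10/2 = 5
radius = 5; distance == radius -> yes

Answer: yes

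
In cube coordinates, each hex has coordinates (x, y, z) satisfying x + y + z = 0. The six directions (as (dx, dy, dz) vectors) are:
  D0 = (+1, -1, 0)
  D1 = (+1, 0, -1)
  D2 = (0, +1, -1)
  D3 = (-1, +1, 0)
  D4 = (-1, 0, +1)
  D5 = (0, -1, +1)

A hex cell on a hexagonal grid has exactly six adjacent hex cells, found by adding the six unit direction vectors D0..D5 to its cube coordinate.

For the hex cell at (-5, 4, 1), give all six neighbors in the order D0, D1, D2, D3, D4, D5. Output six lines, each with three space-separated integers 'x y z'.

Answer: -4 3 1
-4 4 0
-5 5 0
-6 5 1
-6 4 2
-5 3 2

Derivation:
Center: (-5, 4, 1). Add each direction:
  D0: (-5, 4, 1) + (1, -1, 0) = (-4, 3, 1)
  D1: (-5, 4, 1) + (1, 0, -1) = (-4, 4, 0)
  D2: (-5, 4, 1) + (0, 1, -1) = (-5, 5, 0)
  D3: (-5, 4, 1) + (-1, 1, 0) = (-6, 5, 1)
  D4: (-5, 4, 1) + (-1, 0, 1) = (-6, 4, 2)
  D5: (-5, 4, 1) + (0, -1, 1) = (-5, 3, 2)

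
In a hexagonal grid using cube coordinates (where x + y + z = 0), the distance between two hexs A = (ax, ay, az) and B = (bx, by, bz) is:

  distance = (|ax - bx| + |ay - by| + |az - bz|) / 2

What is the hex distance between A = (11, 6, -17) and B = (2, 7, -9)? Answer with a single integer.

|ax - bx| = |11 - 2| = 9
|ay - by| = |6 - 7| = 1
|az - bz| = |-17 - (-9)| = 8
distance = (9 + 1 + 8) / 2 = 18 / 2 = 9

Answer: 9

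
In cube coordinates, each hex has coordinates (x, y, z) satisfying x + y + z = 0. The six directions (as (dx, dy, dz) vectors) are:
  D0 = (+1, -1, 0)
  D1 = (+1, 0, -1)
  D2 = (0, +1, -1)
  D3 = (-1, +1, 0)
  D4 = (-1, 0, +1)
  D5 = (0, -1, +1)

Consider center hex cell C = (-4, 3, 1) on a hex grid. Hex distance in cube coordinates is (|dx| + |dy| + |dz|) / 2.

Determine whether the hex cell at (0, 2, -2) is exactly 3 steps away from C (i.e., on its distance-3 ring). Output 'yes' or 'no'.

Answer: no

Derivation:
|px - cx| = |0 - (-4)| = 4
|py - cy| = |2 - 3| = 1
|pz - cz| = |-2 - 1| = 3
distance = (4+1+3)/2 = 8/2 = 4
radius = 3; distance != radius -> no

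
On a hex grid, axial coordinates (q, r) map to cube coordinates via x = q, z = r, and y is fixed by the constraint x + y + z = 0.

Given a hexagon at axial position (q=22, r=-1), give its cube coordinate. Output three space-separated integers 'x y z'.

Answer: 22 -21 -1

Derivation:
x = q = 22
z = r = -1
y = -x - z = -(22) - (-1) = -21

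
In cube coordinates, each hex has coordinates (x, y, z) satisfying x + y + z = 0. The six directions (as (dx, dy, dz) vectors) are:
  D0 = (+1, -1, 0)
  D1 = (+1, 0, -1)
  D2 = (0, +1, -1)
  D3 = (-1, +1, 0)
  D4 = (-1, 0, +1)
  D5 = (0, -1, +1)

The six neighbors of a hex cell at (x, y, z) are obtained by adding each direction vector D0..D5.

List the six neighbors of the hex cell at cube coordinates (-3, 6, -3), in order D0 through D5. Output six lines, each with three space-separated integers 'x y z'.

Center: (-3, 6, -3). Add each direction:
  D0: (-3, 6, -3) + (1, -1, 0) = (-2, 5, -3)
  D1: (-3, 6, -3) + (1, 0, -1) = (-2, 6, -4)
  D2: (-3, 6, -3) + (0, 1, -1) = (-3, 7, -4)
  D3: (-3, 6, -3) + (-1, 1, 0) = (-4, 7, -3)
  D4: (-3, 6, -3) + (-1, 0, 1) = (-4, 6, -2)
  D5: (-3, 6, -3) + (0, -1, 1) = (-3, 5, -2)

Answer: -2 5 -3
-2 6 -4
-3 7 -4
-4 7 -3
-4 6 -2
-3 5 -2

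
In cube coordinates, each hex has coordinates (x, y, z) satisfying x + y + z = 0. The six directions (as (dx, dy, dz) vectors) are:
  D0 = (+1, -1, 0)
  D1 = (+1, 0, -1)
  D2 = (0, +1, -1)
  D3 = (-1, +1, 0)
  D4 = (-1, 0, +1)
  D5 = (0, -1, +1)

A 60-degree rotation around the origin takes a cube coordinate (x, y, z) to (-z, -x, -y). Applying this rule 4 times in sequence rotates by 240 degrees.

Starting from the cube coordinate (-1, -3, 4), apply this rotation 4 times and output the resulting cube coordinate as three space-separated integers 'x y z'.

Start: (-1, -3, 4)
Step 1: (-1, -3, 4) -> (-(4), -(-1), -(-3)) = (-4, 1, 3)
Step 2: (-4, 1, 3) -> (-(3), -(-4), -(1)) = (-3, 4, -1)
Step 3: (-3, 4, -1) -> (-(-1), -(-3), -(4)) = (1, 3, -4)
Step 4: (1, 3, -4) -> (-(-4), -(1), -(3)) = (4, -1, -3)

Answer: 4 -1 -3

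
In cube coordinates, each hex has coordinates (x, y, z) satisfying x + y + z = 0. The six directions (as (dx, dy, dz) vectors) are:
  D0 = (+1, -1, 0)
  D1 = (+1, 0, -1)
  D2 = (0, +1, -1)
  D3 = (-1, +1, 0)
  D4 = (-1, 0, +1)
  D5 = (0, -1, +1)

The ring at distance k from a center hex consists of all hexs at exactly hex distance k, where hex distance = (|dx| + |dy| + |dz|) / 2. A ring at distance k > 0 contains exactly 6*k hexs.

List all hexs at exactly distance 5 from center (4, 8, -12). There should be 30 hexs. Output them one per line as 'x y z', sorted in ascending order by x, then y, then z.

Answer: -1 8 -7
-1 9 -8
-1 10 -9
-1 11 -10
-1 12 -11
-1 13 -12
0 7 -7
0 13 -13
1 6 -7
1 13 -14
2 5 -7
2 13 -15
3 4 -7
3 13 -16
4 3 -7
4 13 -17
5 3 -8
5 12 -17
6 3 -9
6 11 -17
7 3 -10
7 10 -17
8 3 -11
8 9 -17
9 3 -12
9 4 -13
9 5 -14
9 6 -15
9 7 -16
9 8 -17

Derivation:
Walk ring at distance 5 from (4, 8, -12):
Start at center + D4*5 = (-1, 8, -7)
  hex 0: (-1, 8, -7)
  hex 1: (0, 7, -7)
  hex 2: (1, 6, -7)
  hex 3: (2, 5, -7)
  hex 4: (3, 4, -7)
  hex 5: (4, 3, -7)
  hex 6: (5, 3, -8)
  hex 7: (6, 3, -9)
  hex 8: (7, 3, -10)
  hex 9: (8, 3, -11)
  hex 10: (9, 3, -12)
  hex 11: (9, 4, -13)
  hex 12: (9, 5, -14)
  hex 13: (9, 6, -15)
  hex 14: (9, 7, -16)
  hex 15: (9, 8, -17)
  hex 16: (8, 9, -17)
  hex 17: (7, 10, -17)
  hex 18: (6, 11, -17)
  hex 19: (5, 12, -17)
  hex 20: (4, 13, -17)
  hex 21: (3, 13, -16)
  hex 22: (2, 13, -15)
  hex 23: (1, 13, -14)
  hex 24: (0, 13, -13)
  hex 25: (-1, 13, -12)
  hex 26: (-1, 12, -11)
  hex 27: (-1, 11, -10)
  hex 28: (-1, 10, -9)
  hex 29: (-1, 9, -8)
Sorted: 30 hexes.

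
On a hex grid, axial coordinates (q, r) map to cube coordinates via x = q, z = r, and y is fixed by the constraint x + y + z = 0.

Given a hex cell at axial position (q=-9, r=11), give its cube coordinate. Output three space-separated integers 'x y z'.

Answer: -9 -2 11

Derivation:
x = q = -9
z = r = 11
y = -x - z = -(-9) - (11) = -2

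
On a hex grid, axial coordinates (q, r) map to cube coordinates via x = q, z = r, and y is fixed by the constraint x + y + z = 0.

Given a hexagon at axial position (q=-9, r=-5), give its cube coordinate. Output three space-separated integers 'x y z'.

x = q = -9
z = r = -5
y = -x - z = -(-9) - (-5) = 14

Answer: -9 14 -5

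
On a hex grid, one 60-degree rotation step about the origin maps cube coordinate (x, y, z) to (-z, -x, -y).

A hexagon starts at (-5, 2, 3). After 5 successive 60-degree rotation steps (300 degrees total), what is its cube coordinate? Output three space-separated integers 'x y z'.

Start: (-5, 2, 3)
Step 1: (-5, 2, 3) -> (-(3), -(-5), -(2)) = (-3, 5, -2)
Step 2: (-3, 5, -2) -> (-(-2), -(-3), -(5)) = (2, 3, -5)
Step 3: (2, 3, -5) -> (-(-5), -(2), -(3)) = (5, -2, -3)
Step 4: (5, -2, -3) -> (-(-3), -(5), -(-2)) = (3, -5, 2)
Step 5: (3, -5, 2) -> (-(2), -(3), -(-5)) = (-2, -3, 5)

Answer: -2 -3 5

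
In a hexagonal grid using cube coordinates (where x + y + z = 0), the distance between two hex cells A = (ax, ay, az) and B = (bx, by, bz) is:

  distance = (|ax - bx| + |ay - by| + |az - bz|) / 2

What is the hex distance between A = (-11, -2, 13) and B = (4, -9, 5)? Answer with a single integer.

Answer: 15

Derivation:
|ax - bx| = |-11 - 4| = 15
|ay - by| = |-2 - (-9)| = 7
|az - bz| = |13 - 5| = 8
distance = (15 + 7 + 8) / 2 = 30 / 2 = 15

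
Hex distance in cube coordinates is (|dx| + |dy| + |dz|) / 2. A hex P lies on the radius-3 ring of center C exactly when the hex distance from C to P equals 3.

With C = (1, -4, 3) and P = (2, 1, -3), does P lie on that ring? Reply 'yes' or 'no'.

Answer: no

Derivation:
|px - cx| = |2 - 1| = 1
|py - cy| = |1 - (-4)| = 5
|pz - cz| = |-3 - 3| = 6
distance = (1+5+6)/2 = 12/2 = 6
radius = 3; distance != radius -> no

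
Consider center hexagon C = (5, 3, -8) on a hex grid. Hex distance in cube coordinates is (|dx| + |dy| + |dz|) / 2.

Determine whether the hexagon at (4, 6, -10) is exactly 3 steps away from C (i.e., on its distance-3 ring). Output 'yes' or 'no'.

Answer: yes

Derivation:
|px - cx| = |4 - 5| = 1
|py - cy| = |6 - 3| = 3
|pz - cz| = |-10 - (-8)| = 2
distance = (1+3+2)/2 = 6/2 = 3
radius = 3; distance == radius -> yes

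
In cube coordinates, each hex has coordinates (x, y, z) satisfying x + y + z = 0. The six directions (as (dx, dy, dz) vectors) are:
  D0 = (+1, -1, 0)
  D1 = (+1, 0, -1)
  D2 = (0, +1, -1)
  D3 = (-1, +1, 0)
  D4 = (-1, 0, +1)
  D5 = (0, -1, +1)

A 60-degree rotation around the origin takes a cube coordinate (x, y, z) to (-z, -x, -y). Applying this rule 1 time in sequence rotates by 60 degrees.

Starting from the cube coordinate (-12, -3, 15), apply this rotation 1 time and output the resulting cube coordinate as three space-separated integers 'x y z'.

Start: (-12, -3, 15)
Step 1: (-12, -3, 15) -> (-(15), -(-12), -(-3)) = (-15, 12, 3)

Answer: -15 12 3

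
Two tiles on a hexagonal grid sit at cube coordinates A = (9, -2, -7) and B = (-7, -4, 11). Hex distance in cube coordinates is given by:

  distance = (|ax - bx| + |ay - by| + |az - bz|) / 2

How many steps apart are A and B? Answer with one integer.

|ax - bx| = |9 - (-7)| = 16
|ay - by| = |-2 - (-4)| = 2
|az - bz| = |-7 - 11| = 18
distance = (16 + 2 + 18) / 2 = 36 / 2 = 18

Answer: 18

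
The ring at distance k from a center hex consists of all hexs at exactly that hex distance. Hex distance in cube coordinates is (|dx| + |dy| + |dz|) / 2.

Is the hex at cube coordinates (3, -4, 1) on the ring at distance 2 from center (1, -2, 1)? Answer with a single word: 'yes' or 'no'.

Answer: yes

Derivation:
|px - cx| = |3 - 1| = 2
|py - cy| = |-4 - (-2)| = 2
|pz - cz| = |1 - 1| = 0
distance = (2+2+0)/2 = 4/2 = 2
radius = 2; distance == radius -> yes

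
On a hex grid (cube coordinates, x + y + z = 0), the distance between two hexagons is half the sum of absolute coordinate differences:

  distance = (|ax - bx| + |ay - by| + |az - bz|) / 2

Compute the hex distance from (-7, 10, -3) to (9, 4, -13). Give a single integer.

|ax - bx| = |-7 - 9| = 16
|ay - by| = |10 - 4| = 6
|az - bz| = |-3 - (-13)| = 10
distance = (16 + 6 + 10) / 2 = 32 / 2 = 16

Answer: 16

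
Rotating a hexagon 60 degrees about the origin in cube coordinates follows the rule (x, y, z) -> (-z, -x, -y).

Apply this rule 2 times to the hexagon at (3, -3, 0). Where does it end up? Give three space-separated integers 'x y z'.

Answer: -3 0 3

Derivation:
Start: (3, -3, 0)
Step 1: (3, -3, 0) -> (-(0), -(3), -(-3)) = (0, -3, 3)
Step 2: (0, -3, 3) -> (-(3), -(0), -(-3)) = (-3, 0, 3)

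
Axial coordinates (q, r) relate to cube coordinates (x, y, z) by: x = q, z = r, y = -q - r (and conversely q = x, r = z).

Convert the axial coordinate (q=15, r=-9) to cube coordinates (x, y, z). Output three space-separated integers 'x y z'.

x = q = 15
z = r = -9
y = -x - z = -(15) - (-9) = -6

Answer: 15 -6 -9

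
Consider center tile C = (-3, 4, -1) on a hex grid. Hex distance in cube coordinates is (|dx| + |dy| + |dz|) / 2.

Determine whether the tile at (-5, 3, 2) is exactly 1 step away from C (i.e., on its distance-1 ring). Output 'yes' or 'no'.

Answer: no

Derivation:
|px - cx| = |-5 - (-3)| = 2
|py - cy| = |3 - 4| = 1
|pz - cz| = |2 - (-1)| = 3
distance = (2+1+3)/2 = 6/2 = 3
radius = 1; distance != radius -> no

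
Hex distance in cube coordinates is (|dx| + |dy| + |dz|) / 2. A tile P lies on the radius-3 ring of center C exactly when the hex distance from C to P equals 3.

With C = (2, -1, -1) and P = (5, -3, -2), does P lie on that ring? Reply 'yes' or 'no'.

|px - cx| = |5 - 2| = 3
|py - cy| = |-3 - (-1)| = 2
|pz - cz| = |-2 - (-1)| = 1
distance = (3+2+1)/2 = 6/2 = 3
radius = 3; distance == radius -> yes

Answer: yes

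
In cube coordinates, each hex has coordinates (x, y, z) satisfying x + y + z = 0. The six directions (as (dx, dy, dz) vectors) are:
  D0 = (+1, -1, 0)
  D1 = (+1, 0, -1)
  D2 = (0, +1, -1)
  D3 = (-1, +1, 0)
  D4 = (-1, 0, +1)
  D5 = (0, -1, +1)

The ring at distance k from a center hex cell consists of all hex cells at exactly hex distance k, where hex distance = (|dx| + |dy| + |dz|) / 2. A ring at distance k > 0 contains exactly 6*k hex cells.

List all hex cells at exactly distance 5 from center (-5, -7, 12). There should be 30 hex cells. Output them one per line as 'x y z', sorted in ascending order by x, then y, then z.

Walk ring at distance 5 from (-5, -7, 12):
Start at center + D4*5 = (-10, -7, 17)
  hex 0: (-10, -7, 17)
  hex 1: (-9, -8, 17)
  hex 2: (-8, -9, 17)
  hex 3: (-7, -10, 17)
  hex 4: (-6, -11, 17)
  hex 5: (-5, -12, 17)
  hex 6: (-4, -12, 16)
  hex 7: (-3, -12, 15)
  hex 8: (-2, -12, 14)
  hex 9: (-1, -12, 13)
  hex 10: (0, -12, 12)
  hex 11: (0, -11, 11)
  hex 12: (0, -10, 10)
  hex 13: (0, -9, 9)
  hex 14: (0, -8, 8)
  hex 15: (0, -7, 7)
  hex 16: (-1, -6, 7)
  hex 17: (-2, -5, 7)
  hex 18: (-3, -4, 7)
  hex 19: (-4, -3, 7)
  hex 20: (-5, -2, 7)
  hex 21: (-6, -2, 8)
  hex 22: (-7, -2, 9)
  hex 23: (-8, -2, 10)
  hex 24: (-9, -2, 11)
  hex 25: (-10, -2, 12)
  hex 26: (-10, -3, 13)
  hex 27: (-10, -4, 14)
  hex 28: (-10, -5, 15)
  hex 29: (-10, -6, 16)
Sorted: 30 hexes.

Answer: -10 -7 17
-10 -6 16
-10 -5 15
-10 -4 14
-10 -3 13
-10 -2 12
-9 -8 17
-9 -2 11
-8 -9 17
-8 -2 10
-7 -10 17
-7 -2 9
-6 -11 17
-6 -2 8
-5 -12 17
-5 -2 7
-4 -12 16
-4 -3 7
-3 -12 15
-3 -4 7
-2 -12 14
-2 -5 7
-1 -12 13
-1 -6 7
0 -12 12
0 -11 11
0 -10 10
0 -9 9
0 -8 8
0 -7 7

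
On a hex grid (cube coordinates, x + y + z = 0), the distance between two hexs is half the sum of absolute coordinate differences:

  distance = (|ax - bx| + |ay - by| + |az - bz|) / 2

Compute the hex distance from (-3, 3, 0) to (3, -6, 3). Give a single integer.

Answer: 9

Derivation:
|ax - bx| = |-3 - 3| = 6
|ay - by| = |3 - (-6)| = 9
|az - bz| = |0 - 3| = 3
distance = (6 + 9 + 3) / 2 = 18 / 2 = 9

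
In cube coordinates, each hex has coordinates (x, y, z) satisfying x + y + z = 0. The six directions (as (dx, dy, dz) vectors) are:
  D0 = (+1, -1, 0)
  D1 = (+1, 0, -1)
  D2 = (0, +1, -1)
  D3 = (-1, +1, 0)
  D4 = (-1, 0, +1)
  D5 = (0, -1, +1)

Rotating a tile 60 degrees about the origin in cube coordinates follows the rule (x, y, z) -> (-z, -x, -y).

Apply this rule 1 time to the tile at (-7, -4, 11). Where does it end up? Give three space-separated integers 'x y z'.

Start: (-7, -4, 11)
Step 1: (-7, -4, 11) -> (-(11), -(-7), -(-4)) = (-11, 7, 4)

Answer: -11 7 4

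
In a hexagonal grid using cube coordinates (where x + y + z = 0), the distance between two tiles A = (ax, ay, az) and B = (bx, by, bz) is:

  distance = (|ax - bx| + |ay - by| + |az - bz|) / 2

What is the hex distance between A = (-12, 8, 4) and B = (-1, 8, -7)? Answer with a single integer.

Answer: 11

Derivation:
|ax - bx| = |-12 - (-1)| = 11
|ay - by| = |8 - 8| = 0
|az - bz| = |4 - (-7)| = 11
distance = (11 + 0 + 11) / 2 = 22 / 2 = 11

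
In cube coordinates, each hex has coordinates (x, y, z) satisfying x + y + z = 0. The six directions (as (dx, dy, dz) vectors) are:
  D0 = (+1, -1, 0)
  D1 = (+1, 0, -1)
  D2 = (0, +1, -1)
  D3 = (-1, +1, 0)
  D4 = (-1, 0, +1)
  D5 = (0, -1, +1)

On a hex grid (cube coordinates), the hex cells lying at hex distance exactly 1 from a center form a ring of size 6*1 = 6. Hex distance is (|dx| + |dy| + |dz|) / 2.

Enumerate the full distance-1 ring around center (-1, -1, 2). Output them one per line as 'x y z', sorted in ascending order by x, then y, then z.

Answer: -2 -1 3
-2 0 2
-1 -2 3
-1 0 1
0 -2 2
0 -1 1

Derivation:
Walk ring at distance 1 from (-1, -1, 2):
Start at center + D4*1 = (-2, -1, 3)
  hex 0: (-2, -1, 3)
  hex 1: (-1, -2, 3)
  hex 2: (0, -2, 2)
  hex 3: (0, -1, 1)
  hex 4: (-1, 0, 1)
  hex 5: (-2, 0, 2)
Sorted: 6 hexes.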